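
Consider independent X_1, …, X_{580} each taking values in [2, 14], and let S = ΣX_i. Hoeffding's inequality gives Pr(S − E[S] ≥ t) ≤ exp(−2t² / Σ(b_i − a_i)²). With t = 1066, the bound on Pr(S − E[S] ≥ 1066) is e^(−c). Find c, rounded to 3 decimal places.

27.212

Σ(b_i − a_i)² = 580·(12)² = 83520.
c = 2t²/83520 = 2·1066²/83520 = 27.2116.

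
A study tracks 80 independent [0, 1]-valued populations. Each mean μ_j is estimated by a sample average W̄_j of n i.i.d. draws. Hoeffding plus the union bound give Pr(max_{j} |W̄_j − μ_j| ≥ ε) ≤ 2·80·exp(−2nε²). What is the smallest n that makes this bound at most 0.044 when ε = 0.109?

346

Need 2·80·exp(−2nε²) ≤ 0.044, i.e. exp(−2nε²) ≤ 0.044/160.
So 2nε² ≥ ln(160/0.044) = 8.198739.
Hence n ≥ 8.198739/(2·0.109²) = 345.036.
The smallest integer n is 346.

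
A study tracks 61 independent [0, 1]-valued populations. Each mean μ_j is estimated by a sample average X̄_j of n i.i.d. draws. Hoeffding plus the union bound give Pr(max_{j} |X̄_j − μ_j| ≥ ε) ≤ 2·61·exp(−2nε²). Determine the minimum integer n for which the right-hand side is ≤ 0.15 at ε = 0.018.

10342

Need 2·61·exp(−2nε²) ≤ 0.15, i.e. exp(−2nε²) ≤ 0.15/122.
So 2nε² ≥ ln(122/0.15) = 6.701141.
Hence n ≥ 6.701141/(2·0.018²) = 10341.267.
The smallest integer n is 10342.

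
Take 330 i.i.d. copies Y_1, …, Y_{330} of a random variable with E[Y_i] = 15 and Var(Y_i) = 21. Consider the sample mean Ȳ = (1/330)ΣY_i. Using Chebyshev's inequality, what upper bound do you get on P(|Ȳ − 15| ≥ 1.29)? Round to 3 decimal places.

Var(Ȳ) = Var(Y_i)/n = 21/330 = 0.063636.
Chebyshev: P(|Ȳ − 15| ≥ 1.29) ≤ Var(Ȳ)/(1.29)² = 21/(330·1.29²) = 0.0382.

0.038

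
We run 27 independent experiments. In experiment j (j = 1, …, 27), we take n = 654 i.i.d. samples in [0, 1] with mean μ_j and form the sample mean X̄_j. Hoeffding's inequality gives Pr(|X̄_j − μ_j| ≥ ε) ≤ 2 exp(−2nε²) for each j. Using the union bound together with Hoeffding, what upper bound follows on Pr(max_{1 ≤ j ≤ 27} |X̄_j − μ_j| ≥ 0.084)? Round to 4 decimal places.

Per-experiment Hoeffding bound: 2·exp(−2·654·0.084²) = 2·exp(−9.22925) = 0.00019625.
Union bound over 27 events: 27·0.00019625 = 0.00530.

0.0053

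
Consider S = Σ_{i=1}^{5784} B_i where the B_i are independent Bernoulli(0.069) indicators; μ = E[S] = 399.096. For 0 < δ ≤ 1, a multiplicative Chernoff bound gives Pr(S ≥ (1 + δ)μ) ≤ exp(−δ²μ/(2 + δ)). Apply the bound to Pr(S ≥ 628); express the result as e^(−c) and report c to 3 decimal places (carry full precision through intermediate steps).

51.015

Write 628 = (1 + δ)μ, so δ = 628/399.096 − 1 = 0.5735562…
Then the exponent is δ²μ/(2 + δ) = (628 − μ)² / (μ·(2 + δ)) = 51.014746.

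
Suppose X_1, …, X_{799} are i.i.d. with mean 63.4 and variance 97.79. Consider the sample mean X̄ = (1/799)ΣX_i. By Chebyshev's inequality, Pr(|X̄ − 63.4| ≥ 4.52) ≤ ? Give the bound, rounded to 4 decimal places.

0.0060

Var(X̄) = Var(X_i)/n = 97.79/799 = 0.12239.
Chebyshev: Pr(|X̄ − 63.4| ≥ 4.52) ≤ Var(X̄)/(4.52)² = 97.79/(799·4.52²) = 0.0060.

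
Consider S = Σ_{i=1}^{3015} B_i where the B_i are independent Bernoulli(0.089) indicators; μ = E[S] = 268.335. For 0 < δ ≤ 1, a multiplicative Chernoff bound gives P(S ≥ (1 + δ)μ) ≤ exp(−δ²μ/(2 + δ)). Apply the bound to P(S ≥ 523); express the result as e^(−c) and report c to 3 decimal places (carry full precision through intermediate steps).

Write 523 = (1 + δ)μ, so δ = 523/268.335 − 1 = 0.9490562…
Then the exponent is δ²μ/(2 + δ) = (523 − μ)² / (μ·(2 + δ)) = 81.955508.

81.956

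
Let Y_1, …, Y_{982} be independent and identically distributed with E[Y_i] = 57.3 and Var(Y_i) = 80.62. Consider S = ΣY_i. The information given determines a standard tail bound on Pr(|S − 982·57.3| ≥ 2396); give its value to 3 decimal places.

0.014

With mean and variance of each term known, Chebyshev's inequality bounds the deviation of the sum (or sample mean).
Var(S) = n·Var(Y_i) = 982·80.62 = 79168.84.
Chebyshev: Pr(|S − 982·57.3| ≥ 2396) ≤ Var(S)/2396² = 79168.84/5740816 = 0.0138.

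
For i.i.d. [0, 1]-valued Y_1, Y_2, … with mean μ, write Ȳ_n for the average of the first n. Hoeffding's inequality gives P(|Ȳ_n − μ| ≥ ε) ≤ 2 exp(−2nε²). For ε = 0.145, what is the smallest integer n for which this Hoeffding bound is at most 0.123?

Require 2·exp(−2nε²) ≤ 0.123, i.e. 2nε² ≥ ln(2/0.123) = 2.788718.
So n ≥ 2.788718 / (2·0.145²) = 66.319.
The smallest integer n is 67.

67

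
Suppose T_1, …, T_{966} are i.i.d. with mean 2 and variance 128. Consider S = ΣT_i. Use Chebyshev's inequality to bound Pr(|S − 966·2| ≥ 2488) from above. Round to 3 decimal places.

Var(S) = n·Var(T_i) = 966·128 = 123648.
Chebyshev: Pr(|S − 966·2| ≥ 2488) ≤ Var(S)/2488² = 123648/6190144 = 0.0200.

0.020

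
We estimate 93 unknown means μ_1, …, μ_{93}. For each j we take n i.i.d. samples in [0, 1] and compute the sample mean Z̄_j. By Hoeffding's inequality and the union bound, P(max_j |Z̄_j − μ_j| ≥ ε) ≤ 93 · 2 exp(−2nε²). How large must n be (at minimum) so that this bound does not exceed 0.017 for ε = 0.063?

1172

Need 2·93·exp(−2nε²) ≤ 0.017, i.e. exp(−2nε²) ≤ 0.017/186.
So 2nε² ≥ ln(186/0.017) = 9.300289.
Hence n ≥ 9.300289/(2·0.063²) = 1171.616.
The smallest integer n is 1172.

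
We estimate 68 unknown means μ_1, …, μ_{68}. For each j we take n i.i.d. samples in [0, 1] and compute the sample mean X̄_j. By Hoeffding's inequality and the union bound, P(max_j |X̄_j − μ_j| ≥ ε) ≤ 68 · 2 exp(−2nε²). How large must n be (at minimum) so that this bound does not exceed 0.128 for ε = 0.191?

96

Need 2·68·exp(−2nε²) ≤ 0.128, i.e. exp(−2nε²) ≤ 0.128/136.
So 2nε² ≥ ln(136/0.128) = 6.968380.
Hence n ≥ 6.968380/(2·0.191²) = 95.507.
The smallest integer n is 96.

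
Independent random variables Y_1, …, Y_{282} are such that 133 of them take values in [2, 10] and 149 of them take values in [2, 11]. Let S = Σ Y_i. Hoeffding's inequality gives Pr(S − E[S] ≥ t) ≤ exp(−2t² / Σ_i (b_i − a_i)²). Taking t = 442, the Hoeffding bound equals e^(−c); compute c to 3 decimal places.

Σ(b_i − a_i)² = 133·8² + 149·9² = 20581.
c = 2t² / 20581 = 2·442² / 20581 = 18.9849.

18.985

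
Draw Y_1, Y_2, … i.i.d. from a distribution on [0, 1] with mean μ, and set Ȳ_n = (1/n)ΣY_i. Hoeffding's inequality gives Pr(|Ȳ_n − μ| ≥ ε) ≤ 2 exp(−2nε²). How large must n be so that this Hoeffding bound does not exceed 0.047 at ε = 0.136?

Require 2·exp(−2nε²) ≤ 0.047, i.e. 2nε² ≥ ln(2/0.047) = 3.750755.
So n ≥ 3.750755 / (2·0.136²) = 101.394.
The smallest integer n is 102.

102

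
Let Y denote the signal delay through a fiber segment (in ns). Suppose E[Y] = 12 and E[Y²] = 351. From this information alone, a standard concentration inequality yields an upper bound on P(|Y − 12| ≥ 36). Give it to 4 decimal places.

0.1597

The first two moments determine the variance, so Chebyshev's inequality is the sharpest standard bound available.
Var(Y) = E[Y²] − (E[Y])² = 351 − 144 = 207.
Chebyshev's inequality: P(|Y − μ| ≥ t) ≤ Var(Y)/t² = 207/1296 = 0.1597.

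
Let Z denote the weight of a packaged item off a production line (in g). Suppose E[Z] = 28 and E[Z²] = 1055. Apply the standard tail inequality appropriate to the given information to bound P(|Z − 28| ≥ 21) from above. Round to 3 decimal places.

The first two moments determine the variance, so Chebyshev's inequality is the sharpest standard bound available.
Var(Z) = E[Z²] − (E[Z])² = 1055 − 784 = 271.
Chebyshev's inequality: P(|Z − μ| ≥ t) ≤ Var(Z)/t² = 271/441 = 0.6145.

0.615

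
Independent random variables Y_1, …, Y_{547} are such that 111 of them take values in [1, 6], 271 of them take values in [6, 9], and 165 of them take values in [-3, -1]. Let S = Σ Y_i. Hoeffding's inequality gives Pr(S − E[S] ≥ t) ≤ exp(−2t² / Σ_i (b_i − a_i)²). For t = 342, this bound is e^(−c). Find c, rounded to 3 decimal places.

39.824

Σ(b_i − a_i)² = 111·5² + 271·3² + 165·2² = 5874.
c = 2t² / 5874 = 2·342² / 5874 = 39.8243.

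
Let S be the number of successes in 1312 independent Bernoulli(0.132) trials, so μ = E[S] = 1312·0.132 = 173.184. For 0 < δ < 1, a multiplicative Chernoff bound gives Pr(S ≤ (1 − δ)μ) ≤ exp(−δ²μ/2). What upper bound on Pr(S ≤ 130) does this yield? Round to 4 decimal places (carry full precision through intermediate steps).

0.0046

Write 130 = (1 − δ)μ, so δ = 1 − 130/173.184 = 0.2493533…
Then the exponent is δ²μ/2 = (μ − 130)²/(2μ) = 5.384036.
Bound = exp(−5.384036) = 0.00459.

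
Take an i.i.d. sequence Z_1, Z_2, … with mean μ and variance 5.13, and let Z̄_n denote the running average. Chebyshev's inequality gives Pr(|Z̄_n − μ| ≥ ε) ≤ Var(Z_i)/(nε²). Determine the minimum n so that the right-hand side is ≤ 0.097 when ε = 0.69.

112

Require 5.13/(n·0.69²) ≤ 0.097, i.e. n ≥ 5.13/(0.097·0.69²) = 111.083.
The smallest integer n is 112.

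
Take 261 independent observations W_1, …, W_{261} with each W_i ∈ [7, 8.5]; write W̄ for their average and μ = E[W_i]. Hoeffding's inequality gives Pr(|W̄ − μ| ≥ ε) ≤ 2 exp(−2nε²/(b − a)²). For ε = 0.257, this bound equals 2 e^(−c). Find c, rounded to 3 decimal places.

c = 2nε²/(b − a)² = 2·261·0.257² / 1.5² = 15.3234.

15.323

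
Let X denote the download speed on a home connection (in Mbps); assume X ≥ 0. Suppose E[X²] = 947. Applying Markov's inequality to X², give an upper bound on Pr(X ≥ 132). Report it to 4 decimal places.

Since X ≥ 0, the event {X ≥ 132} is the same as {X² ≥ 17424}.
Markov's inequality applied to X² gives Pr(X² ≥ 17424) ≤ E[X²]/17424 = 947/17424 = 0.0544.

0.0544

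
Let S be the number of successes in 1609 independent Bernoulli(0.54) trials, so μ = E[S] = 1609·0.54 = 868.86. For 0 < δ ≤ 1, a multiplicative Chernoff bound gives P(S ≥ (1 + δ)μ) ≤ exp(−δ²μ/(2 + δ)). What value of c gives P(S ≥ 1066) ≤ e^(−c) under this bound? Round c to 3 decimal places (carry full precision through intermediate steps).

Write 1066 = (1 + δ)μ, so δ = 1066/868.86 − 1 = 0.226895…
Then the exponent is δ²μ/(2 + δ) = (1066 − μ)² / (μ·(2 + δ)) = 20.086301.

20.086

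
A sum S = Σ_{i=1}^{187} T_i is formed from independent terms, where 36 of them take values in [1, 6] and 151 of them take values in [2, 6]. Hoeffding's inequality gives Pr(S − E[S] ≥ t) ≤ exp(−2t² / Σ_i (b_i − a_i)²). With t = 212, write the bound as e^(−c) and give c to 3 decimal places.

27.107

Σ(b_i − a_i)² = 36·5² + 151·4² = 3316.
c = 2t² / 3316 = 2·212² / 3316 = 27.1074.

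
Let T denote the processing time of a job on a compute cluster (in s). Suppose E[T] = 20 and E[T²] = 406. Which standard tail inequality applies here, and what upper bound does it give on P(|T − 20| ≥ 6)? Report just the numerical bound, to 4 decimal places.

The first two moments determine the variance, so Chebyshev's inequality is the sharpest standard bound available.
Var(T) = E[T²] − (E[T])² = 406 − 400 = 6.
Chebyshev's inequality: P(|T − μ| ≥ t) ≤ Var(T)/t² = 6/36 = 0.1667.

0.1667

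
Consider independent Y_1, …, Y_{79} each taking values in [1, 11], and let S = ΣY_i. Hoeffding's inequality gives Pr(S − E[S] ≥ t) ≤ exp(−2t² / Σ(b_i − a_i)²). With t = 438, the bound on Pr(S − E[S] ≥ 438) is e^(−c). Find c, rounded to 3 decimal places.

Σ(b_i − a_i)² = 79·(10)² = 7900.
c = 2t²/7900 = 2·438²/7900 = 48.5681.

48.568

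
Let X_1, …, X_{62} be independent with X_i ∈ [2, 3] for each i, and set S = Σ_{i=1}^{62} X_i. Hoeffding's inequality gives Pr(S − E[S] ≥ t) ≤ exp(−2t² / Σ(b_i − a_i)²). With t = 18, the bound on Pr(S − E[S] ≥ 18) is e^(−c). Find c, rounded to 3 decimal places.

Σ(b_i − a_i)² = 62·(1)² = 62.
c = 2t²/62 = 2·18²/62 = 10.4516.

10.452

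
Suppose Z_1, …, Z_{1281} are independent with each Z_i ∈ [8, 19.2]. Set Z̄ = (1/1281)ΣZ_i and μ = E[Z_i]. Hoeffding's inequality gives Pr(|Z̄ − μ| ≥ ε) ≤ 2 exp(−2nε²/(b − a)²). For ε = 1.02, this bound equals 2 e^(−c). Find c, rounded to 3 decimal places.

21.249

c = 2nε²/(b − a)² = 2·1281·1.02² / 11.2² = 21.2492.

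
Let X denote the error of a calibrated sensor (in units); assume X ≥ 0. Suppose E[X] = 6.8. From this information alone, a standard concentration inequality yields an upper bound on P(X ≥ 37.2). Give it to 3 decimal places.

Only the mean of a non-negative variable is known, so Markov's inequality is the applicable tail bound.
Markov's inequality: for a non-negative random variable, P(X ≥ a) ≤ E[X]/a.
Here E[X] = 6.8 and a = 37.2, so the bound is 6.8/37.2 = 0.1828.

0.183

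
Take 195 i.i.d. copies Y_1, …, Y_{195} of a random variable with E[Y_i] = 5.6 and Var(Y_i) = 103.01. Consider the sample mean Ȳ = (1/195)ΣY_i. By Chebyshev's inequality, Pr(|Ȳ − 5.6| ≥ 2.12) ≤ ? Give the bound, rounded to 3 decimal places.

Var(Ȳ) = Var(Y_i)/n = 103.01/195 = 0.52826.
Chebyshev: Pr(|Ȳ − 5.6| ≥ 2.12) ≤ Var(Ȳ)/(2.12)² = 103.01/(195·2.12²) = 0.1175.

0.118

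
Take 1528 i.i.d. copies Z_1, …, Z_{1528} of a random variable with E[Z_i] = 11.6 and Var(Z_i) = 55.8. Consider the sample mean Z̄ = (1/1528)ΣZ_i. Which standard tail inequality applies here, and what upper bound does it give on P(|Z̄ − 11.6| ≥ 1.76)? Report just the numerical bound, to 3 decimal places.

0.012

With mean and variance of each term known, Chebyshev's inequality bounds the deviation of the sum (or sample mean).
Var(Z̄) = Var(Z_i)/n = 55.8/1528 = 0.036518.
Chebyshev: P(|Z̄ − 11.6| ≥ 1.76) ≤ Var(Z̄)/(1.76)² = 55.8/(1528·1.76²) = 0.0118.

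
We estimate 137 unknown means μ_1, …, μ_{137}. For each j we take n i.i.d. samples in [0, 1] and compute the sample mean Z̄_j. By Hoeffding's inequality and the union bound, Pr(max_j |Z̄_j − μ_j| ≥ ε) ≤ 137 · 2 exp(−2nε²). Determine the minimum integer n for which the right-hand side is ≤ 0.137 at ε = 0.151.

167

Need 2·137·exp(−2nε²) ≤ 0.137, i.e. exp(−2nε²) ≤ 0.137/274.
So 2nε² ≥ ln(274/0.137) = 7.600902.
Hence n ≥ 7.600902/(2·0.151²) = 166.679.
The smallest integer n is 167.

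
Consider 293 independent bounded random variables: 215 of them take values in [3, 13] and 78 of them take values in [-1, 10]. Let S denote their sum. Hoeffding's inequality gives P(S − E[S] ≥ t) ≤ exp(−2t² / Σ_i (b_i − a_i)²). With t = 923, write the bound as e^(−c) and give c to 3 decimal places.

55.073

Σ(b_i − a_i)² = 215·10² + 78·11² = 30938.
c = 2t² / 30938 = 2·923² / 30938 = 55.0733.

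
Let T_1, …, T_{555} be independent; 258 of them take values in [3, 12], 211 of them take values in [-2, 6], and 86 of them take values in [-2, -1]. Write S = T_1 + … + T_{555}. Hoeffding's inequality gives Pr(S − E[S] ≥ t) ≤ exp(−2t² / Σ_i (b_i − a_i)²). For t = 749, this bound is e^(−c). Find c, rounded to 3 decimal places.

Σ(b_i − a_i)² = 258·9² + 211·8² + 86·1² = 34488.
c = 2t² / 34488 = 2·749² / 34488 = 32.5331.

32.533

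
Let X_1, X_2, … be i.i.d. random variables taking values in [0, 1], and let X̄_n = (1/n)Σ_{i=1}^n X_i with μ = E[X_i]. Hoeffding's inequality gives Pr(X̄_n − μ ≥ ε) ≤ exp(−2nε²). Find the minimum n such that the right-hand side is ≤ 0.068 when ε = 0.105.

122

Require exp(−2nε²) ≤ 0.068, i.e. 2nε² ≥ ln(1/0.068) = 2.688248.
So n ≥ 2.688248 / (2·0.105²) = 121.916.
The smallest integer n is 122.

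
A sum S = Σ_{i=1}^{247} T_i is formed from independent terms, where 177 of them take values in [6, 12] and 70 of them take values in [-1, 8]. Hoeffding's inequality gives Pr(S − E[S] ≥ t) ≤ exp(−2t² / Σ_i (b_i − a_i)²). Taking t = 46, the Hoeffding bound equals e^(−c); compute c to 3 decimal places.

0.351

Σ(b_i − a_i)² = 177·6² + 70·9² = 12042.
c = 2t² / 12042 = 2·46² / 12042 = 0.3514.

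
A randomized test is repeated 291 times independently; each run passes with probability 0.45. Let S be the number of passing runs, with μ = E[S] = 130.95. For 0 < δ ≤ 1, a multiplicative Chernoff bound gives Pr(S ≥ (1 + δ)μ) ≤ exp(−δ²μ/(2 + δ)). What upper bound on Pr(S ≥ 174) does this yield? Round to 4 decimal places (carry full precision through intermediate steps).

0.0023

Write 174 = (1 + δ)μ, so δ = 174/130.95 − 1 = 0.3287514…
Then the exponent is δ²μ/(2 + δ) = (174 − μ)² / (μ·(2 + δ)) = 6.077398.
Bound = exp(−6.077398) = 0.00229.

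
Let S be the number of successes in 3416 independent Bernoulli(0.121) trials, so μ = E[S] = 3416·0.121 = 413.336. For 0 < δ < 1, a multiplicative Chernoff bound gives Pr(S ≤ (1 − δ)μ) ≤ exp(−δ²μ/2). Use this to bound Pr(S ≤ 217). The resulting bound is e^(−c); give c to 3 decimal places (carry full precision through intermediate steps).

Write 217 = (1 − δ)μ, so δ = 1 − 217/413.336 = 0.4750034…
Then the exponent is δ²μ/2 = (μ − 217)²/(2μ) = 46.630133.

46.630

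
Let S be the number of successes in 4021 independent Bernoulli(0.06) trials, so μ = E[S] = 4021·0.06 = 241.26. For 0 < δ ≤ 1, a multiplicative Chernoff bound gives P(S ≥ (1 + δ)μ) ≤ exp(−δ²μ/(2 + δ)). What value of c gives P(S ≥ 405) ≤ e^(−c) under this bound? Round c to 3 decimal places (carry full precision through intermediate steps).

41.486

Write 405 = (1 + δ)μ, so δ = 405/241.26 − 1 = 0.6786869…
Then the exponent is δ²μ/(2 + δ) = (405 − μ)² / (μ·(2 + δ)) = 41.486070.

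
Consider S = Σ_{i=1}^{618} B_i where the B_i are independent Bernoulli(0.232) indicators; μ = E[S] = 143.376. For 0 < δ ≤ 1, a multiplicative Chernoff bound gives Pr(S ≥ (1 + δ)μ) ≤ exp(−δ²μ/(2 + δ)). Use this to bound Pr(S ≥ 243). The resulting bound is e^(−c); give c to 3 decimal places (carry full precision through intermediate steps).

25.687

Write 243 = (1 + δ)μ, so δ = 243/143.376 − 1 = 0.6948443…
Then the exponent is δ²μ/(2 + δ) = (243 − μ)² / (μ·(2 + δ)) = 25.687262.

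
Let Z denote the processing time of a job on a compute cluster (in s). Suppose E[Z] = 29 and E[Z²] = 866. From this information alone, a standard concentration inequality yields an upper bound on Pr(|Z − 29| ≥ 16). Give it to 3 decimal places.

0.098

The first two moments determine the variance, so Chebyshev's inequality is the sharpest standard bound available.
Var(Z) = E[Z²] − (E[Z])² = 866 − 841 = 25.
Chebyshev's inequality: Pr(|Z − μ| ≥ t) ≤ Var(Z)/t² = 25/256 = 0.0977.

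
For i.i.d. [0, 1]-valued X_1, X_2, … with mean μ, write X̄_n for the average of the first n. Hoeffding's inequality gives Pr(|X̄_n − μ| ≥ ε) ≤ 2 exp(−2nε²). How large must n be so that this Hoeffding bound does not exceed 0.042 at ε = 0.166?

71

Require 2·exp(−2nε²) ≤ 0.042, i.e. 2nε² ≥ ln(2/0.042) = 3.863233.
So n ≥ 3.863233 / (2·0.166²) = 70.098.
The smallest integer n is 71.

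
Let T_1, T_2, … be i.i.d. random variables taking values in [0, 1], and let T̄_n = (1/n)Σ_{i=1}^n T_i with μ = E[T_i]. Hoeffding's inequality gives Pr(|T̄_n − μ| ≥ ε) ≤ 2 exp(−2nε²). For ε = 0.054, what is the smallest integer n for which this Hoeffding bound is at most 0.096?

521

Require 2·exp(−2nε²) ≤ 0.096, i.e. 2nε² ≥ ln(2/0.096) = 3.036554.
So n ≥ 3.036554 / (2·0.054²) = 520.671.
The smallest integer n is 521.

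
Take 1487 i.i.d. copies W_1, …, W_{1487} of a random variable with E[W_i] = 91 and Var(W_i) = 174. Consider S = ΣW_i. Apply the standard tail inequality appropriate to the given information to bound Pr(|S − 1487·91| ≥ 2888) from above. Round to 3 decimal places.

With mean and variance of each term known, Chebyshev's inequality bounds the deviation of the sum (or sample mean).
Var(S) = n·Var(W_i) = 1487·174 = 258738.
Chebyshev: Pr(|S − 1487·91| ≥ 2888) ≤ Var(S)/2888² = 258738/8340544 = 0.0310.

0.031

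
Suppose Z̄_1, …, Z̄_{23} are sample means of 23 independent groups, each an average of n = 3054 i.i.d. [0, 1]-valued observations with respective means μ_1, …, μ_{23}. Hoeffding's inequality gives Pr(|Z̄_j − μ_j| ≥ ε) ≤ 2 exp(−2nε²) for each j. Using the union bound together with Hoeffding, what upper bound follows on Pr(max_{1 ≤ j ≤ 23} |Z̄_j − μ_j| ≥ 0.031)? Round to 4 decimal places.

0.1299

Per-experiment Hoeffding bound: 2·exp(−2·3054·0.031²) = 2·exp(−5.86979) = 0.0056469.
Union bound over 23 events: 23·0.0056469 = 0.12988.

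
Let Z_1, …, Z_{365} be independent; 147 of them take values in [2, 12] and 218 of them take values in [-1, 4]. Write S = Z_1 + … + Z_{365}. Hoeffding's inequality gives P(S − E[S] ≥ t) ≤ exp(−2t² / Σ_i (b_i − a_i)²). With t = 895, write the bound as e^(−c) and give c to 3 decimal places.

Σ(b_i − a_i)² = 147·10² + 218·5² = 20150.
c = 2t² / 20150 = 2·895² / 20150 = 79.5062.

79.506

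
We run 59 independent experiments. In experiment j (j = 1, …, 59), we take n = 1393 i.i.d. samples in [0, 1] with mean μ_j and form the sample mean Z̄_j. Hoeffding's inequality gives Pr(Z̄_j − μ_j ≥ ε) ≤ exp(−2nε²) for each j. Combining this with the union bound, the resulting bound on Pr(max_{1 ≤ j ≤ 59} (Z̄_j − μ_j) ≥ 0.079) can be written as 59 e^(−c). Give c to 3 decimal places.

17.387

Union bound over the 59 events: Pr(max_{1 ≤ j ≤ 59} (Z̄_j − μ_j) ≥ 0.079) ≤ 59·exp(−2nε²) = 59 exp(−2·1393·0.079²).
So c = 2·1393·0.079² = 17.3874.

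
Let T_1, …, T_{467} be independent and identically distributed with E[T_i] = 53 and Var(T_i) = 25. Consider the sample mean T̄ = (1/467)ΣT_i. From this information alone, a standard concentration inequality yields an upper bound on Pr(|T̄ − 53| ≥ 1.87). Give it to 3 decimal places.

0.015

With mean and variance of each term known, Chebyshev's inequality bounds the deviation of the sum (or sample mean).
Var(T̄) = Var(T_i)/n = 25/467 = 0.053533.
Chebyshev: Pr(|T̄ − 53| ≥ 1.87) ≤ Var(T̄)/(1.87)² = 25/(467·1.87²) = 0.0153.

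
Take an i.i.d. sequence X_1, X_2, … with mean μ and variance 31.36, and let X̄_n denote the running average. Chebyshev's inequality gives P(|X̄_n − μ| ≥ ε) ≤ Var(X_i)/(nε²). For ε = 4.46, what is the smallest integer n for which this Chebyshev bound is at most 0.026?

61

Require 31.36/(n·4.46²) ≤ 0.026, i.e. n ≥ 31.36/(0.026·4.46²) = 60.636.
The smallest integer n is 61.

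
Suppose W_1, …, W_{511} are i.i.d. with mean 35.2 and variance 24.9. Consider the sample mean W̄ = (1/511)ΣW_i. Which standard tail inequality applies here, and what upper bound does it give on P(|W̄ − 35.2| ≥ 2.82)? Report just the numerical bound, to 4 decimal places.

With mean and variance of each term known, Chebyshev's inequality bounds the deviation of the sum (or sample mean).
Var(W̄) = Var(W_i)/n = 24.9/511 = 0.048728.
Chebyshev: P(|W̄ − 35.2| ≥ 2.82) ≤ Var(W̄)/(2.82)² = 24.9/(511·2.82²) = 0.0061.

0.0061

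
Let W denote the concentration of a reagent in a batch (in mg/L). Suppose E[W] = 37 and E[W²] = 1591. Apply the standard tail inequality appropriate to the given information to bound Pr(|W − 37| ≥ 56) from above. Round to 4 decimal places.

0.0708

The first two moments determine the variance, so Chebyshev's inequality is the sharpest standard bound available.
Var(W) = E[W²] − (E[W])² = 1591 − 1369 = 222.
Chebyshev's inequality: Pr(|W − μ| ≥ t) ≤ Var(W)/t² = 222/3136 = 0.0708.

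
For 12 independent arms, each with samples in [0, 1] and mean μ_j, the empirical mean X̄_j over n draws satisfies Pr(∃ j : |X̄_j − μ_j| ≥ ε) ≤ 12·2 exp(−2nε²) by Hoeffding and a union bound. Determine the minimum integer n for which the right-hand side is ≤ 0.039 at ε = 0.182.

97

Need 2·12·exp(−2nε²) ≤ 0.039, i.e. exp(−2nε²) ≤ 0.039/24.
So 2nε² ≥ ln(24/0.039) = 6.422247.
Hence n ≥ 6.422247/(2·0.182²) = 96.943.
The smallest integer n is 97.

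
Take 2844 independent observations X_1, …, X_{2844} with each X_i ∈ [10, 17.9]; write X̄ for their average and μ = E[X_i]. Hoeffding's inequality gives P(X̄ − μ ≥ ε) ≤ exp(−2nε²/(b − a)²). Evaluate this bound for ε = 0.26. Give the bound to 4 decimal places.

Exponent: 2nε²/(b − a)² = 2·2844·0.26² / 7.9² = 6.16101.
Bound = exp(−6.16101) = 0.00211.

0.0021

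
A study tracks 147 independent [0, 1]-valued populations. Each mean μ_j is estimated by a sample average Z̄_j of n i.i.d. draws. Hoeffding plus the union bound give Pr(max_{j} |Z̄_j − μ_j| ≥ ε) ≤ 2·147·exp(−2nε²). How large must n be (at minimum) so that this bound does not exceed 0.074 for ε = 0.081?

Need 2·147·exp(−2nε²) ≤ 0.074, i.e. exp(−2nε²) ≤ 0.074/294.
So 2nε² ≥ ln(294/0.074) = 8.287270.
Hence n ≥ 8.287270/(2·0.081²) = 631.555.
The smallest integer n is 632.

632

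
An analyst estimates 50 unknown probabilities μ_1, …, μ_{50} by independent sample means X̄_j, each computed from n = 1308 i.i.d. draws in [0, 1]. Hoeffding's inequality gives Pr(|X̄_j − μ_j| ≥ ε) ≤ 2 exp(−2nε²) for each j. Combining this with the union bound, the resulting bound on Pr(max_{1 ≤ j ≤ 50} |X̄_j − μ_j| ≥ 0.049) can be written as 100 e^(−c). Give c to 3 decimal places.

Union bound over the 50 events: Pr(max_{1 ≤ j ≤ 50} |X̄_j − μ_j| ≥ 0.049) ≤ 50·2·exp(−2nε²) = 100 exp(−2·1308·0.049²).
So c = 2·1308·0.049² = 6.2810.

6.281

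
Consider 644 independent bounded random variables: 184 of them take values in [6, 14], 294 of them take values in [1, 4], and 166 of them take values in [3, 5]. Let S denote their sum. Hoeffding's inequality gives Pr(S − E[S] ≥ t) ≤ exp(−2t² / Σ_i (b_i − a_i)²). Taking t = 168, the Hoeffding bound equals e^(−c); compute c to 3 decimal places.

Σ(b_i − a_i)² = 184·8² + 294·3² + 166·2² = 15086.
c = 2t² / 15086 = 2·168² / 15086 = 3.7417.

3.742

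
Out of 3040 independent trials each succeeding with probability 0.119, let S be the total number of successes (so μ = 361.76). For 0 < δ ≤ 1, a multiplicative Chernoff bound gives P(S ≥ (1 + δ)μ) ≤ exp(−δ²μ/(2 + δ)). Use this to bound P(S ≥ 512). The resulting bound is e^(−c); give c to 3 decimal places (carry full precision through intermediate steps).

25.833

Write 512 = (1 + δ)μ, so δ = 512/361.76 − 1 = 0.415303…
Then the exponent is δ²μ/(2 + δ) = (512 − μ)² / (μ·(2 + δ)) = 25.833247.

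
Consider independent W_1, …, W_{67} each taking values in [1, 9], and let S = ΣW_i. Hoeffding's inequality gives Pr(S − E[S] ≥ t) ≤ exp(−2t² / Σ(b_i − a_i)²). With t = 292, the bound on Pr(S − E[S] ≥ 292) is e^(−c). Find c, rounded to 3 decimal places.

Σ(b_i − a_i)² = 67·(8)² = 4288.
c = 2t²/4288 = 2·292²/4288 = 39.7687.

39.769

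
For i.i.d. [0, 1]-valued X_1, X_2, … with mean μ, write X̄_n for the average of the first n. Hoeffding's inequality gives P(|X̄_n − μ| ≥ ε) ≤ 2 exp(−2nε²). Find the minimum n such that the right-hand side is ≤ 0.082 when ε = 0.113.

126

Require 2·exp(−2nε²) ≤ 0.082, i.e. 2nε² ≥ ln(2/0.082) = 3.194183.
So n ≥ 3.194183 / (2·0.113²) = 125.076.
The smallest integer n is 126.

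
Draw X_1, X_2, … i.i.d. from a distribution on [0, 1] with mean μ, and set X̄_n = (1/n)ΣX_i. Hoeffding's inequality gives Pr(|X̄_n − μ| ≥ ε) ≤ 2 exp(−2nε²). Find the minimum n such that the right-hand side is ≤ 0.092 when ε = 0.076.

Require 2·exp(−2nε²) ≤ 0.092, i.e. 2nε² ≥ ln(2/0.092) = 3.079114.
So n ≥ 3.079114 / (2·0.076²) = 266.544.
The smallest integer n is 267.

267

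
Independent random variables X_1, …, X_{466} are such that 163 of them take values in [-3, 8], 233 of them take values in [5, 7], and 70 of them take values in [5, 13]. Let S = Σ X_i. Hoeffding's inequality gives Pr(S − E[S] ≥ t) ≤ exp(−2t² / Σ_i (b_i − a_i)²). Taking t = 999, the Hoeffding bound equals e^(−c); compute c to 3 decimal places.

Σ(b_i − a_i)² = 163·11² + 233·2² + 70·8² = 25135.
c = 2t² / 25135 = 2·999² / 25135 = 79.4113.

79.411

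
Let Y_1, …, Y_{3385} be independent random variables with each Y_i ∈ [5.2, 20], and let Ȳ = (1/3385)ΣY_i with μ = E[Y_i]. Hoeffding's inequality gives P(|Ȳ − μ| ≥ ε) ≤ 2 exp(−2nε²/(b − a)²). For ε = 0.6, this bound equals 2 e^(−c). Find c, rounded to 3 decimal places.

11.127

c = 2nε²/(b − a)² = 2·3385·0.6² / 14.8² = 11.1267.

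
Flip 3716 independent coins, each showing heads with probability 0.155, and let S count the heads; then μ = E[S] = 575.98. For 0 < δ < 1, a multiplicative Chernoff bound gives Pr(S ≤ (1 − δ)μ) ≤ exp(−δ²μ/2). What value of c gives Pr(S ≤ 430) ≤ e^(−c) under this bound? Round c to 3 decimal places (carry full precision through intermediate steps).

18.499

Write 430 = (1 − δ)μ, so δ = 1 − 430/575.98 = 0.2534463…
Then the exponent is δ²μ/2 = (μ − 430)²/(2μ) = 18.499045.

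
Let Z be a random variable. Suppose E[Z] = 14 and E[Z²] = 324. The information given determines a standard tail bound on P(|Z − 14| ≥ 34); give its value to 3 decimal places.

0.111

The first two moments determine the variance, so Chebyshev's inequality is the sharpest standard bound available.
Var(Z) = E[Z²] − (E[Z])² = 324 − 196 = 128.
Chebyshev's inequality: P(|Z − μ| ≥ t) ≤ Var(Z)/t² = 128/1156 = 0.1107.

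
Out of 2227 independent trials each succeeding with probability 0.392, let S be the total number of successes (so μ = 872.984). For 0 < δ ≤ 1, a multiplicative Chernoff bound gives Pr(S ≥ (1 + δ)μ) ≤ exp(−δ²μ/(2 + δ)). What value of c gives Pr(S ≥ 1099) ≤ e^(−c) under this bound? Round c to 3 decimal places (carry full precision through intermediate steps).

25.904

Write 1099 = (1 + δ)μ, so δ = 1099/872.984 − 1 = 0.2589005…
Then the exponent is δ²μ/(2 + δ) = (1099 − μ)² / (μ·(2 + δ)) = 25.904486.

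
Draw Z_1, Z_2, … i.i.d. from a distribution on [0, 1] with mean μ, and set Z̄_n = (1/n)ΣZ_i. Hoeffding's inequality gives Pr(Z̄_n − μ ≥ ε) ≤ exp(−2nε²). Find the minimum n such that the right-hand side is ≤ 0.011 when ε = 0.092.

267

Require exp(−2nε²) ≤ 0.011, i.e. 2nε² ≥ ln(1/0.011) = 4.509860.
So n ≥ 4.509860 / (2·0.092²) = 266.414.
The smallest integer n is 267.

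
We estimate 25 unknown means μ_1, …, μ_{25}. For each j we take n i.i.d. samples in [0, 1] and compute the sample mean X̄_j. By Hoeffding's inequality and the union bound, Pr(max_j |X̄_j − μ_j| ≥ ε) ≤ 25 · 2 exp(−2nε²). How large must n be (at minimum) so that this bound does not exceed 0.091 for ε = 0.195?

Need 2·25·exp(−2nε²) ≤ 0.091, i.e. exp(−2nε²) ≤ 0.091/50.
So 2nε² ≥ ln(50/0.091) = 6.308919.
Hence n ≥ 6.308919/(2·0.195²) = 82.958.
The smallest integer n is 83.

83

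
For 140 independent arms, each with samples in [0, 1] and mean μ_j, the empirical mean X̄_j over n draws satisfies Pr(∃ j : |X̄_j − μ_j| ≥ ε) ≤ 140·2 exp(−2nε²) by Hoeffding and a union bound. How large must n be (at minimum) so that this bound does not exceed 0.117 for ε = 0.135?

214

Need 2·140·exp(−2nε²) ≤ 0.117, i.e. exp(−2nε²) ≤ 0.117/280.
So 2nε² ≥ ln(280/0.117) = 7.780371.
Hence n ≥ 7.780371/(2·0.135²) = 213.453.
The smallest integer n is 214.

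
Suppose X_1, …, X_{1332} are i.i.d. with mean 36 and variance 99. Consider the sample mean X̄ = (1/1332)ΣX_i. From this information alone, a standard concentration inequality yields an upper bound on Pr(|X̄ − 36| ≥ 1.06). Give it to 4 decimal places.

0.0661

With mean and variance of each term known, Chebyshev's inequality bounds the deviation of the sum (or sample mean).
Var(X̄) = Var(X_i)/n = 99/1332 = 0.074324.
Chebyshev: Pr(|X̄ − 36| ≥ 1.06) ≤ Var(X̄)/(1.06)² = 99/(1332·1.06²) = 0.0661.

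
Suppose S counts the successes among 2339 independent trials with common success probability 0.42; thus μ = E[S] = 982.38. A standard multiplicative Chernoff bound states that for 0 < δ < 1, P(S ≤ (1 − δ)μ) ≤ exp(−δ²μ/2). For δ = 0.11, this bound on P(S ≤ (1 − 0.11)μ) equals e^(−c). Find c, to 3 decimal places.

5.943

c = δ²μ/2 = 0.11²·982.38/2 = 5.9434.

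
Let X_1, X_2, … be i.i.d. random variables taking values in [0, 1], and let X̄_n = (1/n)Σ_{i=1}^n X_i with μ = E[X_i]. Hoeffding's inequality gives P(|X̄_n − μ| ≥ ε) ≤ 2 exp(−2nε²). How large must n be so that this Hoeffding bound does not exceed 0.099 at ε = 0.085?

209

Require 2·exp(−2nε²) ≤ 0.099, i.e. 2nε² ≥ ln(2/0.099) = 3.005783.
So n ≥ 3.005783 / (2·0.085²) = 208.013.
The smallest integer n is 209.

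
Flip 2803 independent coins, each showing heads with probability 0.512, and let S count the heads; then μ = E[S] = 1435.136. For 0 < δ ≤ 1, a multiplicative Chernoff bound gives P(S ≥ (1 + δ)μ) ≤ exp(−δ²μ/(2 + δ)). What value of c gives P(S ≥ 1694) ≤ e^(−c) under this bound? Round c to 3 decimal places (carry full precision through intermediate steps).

Write 1694 = (1 + δ)μ, so δ = 1694/1435.136 − 1 = 0.1803759…
Then the exponent is δ²μ/(2 + δ) = (1694 − μ)² / (μ·(2 + δ)) = 21.415039.

21.415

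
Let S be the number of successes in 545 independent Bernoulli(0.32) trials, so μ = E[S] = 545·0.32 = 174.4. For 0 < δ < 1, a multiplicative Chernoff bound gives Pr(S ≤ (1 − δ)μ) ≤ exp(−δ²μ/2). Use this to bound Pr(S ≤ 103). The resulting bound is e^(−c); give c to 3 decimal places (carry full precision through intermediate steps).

14.616

Write 103 = (1 − δ)μ, so δ = 1 − 103/174.4 = 0.4094037…
Then the exponent is δ²μ/2 = (μ − 103)²/(2μ) = 14.615711.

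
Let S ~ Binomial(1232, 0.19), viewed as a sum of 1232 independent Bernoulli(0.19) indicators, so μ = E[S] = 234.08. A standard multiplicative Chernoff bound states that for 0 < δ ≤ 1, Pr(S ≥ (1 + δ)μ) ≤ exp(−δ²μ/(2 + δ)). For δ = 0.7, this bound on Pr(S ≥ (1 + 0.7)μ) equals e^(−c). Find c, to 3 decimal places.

42.481

c = δ²μ/(2 + δ) = 0.7²·234.08/(2 + 0.7) = 42.4812.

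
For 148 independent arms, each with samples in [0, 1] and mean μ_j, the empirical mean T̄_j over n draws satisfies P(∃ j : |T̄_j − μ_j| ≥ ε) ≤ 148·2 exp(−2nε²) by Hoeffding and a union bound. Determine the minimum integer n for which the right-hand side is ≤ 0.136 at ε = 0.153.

Need 2·148·exp(−2nε²) ≤ 0.136, i.e. exp(−2nε²) ≤ 0.136/296.
So 2nε² ≥ ln(296/0.136) = 7.685460.
Hence n ≥ 7.685460/(2·0.153²) = 164.156.
The smallest integer n is 165.

165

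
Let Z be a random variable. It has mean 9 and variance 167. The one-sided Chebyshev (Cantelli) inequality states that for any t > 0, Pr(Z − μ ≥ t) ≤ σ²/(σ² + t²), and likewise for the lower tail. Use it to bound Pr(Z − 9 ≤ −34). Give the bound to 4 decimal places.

0.1262

Here σ² = 167 and t = 34, so σ² + t² = 1323.
Cantelli's bound: 167/1323 = 0.1262.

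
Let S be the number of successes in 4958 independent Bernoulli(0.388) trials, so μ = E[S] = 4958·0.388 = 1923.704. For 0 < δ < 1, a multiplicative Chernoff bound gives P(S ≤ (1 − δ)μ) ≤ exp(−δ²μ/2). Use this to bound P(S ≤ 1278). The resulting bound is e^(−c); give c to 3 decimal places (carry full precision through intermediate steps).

108.367

Write 1278 = (1 − δ)μ, so δ = 1 − 1278/1923.704 = 0.3356566…
Then the exponent is δ²μ/2 = (μ − 1278)²/(2μ) = 108.367414.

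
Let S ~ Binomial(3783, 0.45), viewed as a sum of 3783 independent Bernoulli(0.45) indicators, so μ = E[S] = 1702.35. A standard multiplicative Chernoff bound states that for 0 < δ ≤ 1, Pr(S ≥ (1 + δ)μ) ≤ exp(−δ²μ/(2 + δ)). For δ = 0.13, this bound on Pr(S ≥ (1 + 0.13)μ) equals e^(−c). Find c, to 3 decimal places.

13.507

c = δ²μ/(2 + δ) = 0.13²·1702.35/(2 + 0.13) = 13.5069.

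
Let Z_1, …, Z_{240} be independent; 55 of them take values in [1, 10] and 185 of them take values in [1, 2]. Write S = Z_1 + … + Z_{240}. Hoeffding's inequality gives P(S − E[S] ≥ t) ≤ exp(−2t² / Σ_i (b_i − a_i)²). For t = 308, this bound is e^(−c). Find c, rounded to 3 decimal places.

Σ(b_i − a_i)² = 55·9² + 185·1² = 4640.
c = 2t² / 4640 = 2·308² / 4640 = 40.8897.

40.890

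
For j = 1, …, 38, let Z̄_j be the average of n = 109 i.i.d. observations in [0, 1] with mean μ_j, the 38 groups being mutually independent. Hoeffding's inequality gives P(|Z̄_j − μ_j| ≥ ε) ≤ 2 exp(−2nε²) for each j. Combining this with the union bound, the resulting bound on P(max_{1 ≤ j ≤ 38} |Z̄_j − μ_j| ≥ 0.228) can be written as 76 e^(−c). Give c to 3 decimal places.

11.333

Union bound over the 38 events: P(max_{1 ≤ j ≤ 38} |Z̄_j − μ_j| ≥ 0.228) ≤ 38·2·exp(−2nε²) = 76 exp(−2·109·0.228²).
So c = 2·109·0.228² = 11.3325.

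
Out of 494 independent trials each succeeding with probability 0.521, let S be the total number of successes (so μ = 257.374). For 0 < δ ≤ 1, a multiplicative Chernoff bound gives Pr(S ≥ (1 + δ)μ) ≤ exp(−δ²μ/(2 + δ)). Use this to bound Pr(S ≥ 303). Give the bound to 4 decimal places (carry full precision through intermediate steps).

0.0244

Write 303 = (1 + δ)μ, so δ = 303/257.374 − 1 = 0.1772751…
Then the exponent is δ²μ/(2 + δ) = (303 − μ)² / (μ·(2 + δ)) = 3.714897.
Bound = exp(−3.714897) = 0.02436.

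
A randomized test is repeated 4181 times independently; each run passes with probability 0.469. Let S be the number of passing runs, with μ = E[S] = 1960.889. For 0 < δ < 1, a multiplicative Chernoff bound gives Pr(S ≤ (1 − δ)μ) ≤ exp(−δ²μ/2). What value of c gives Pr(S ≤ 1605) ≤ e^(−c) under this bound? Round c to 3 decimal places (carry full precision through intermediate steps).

Write 1605 = (1 − δ)μ, so δ = 1 − 1605/1960.889 = 0.1814937…
Then the exponent is δ²μ/2 = (μ − 1605)²/(2μ) = 32.295806.

32.296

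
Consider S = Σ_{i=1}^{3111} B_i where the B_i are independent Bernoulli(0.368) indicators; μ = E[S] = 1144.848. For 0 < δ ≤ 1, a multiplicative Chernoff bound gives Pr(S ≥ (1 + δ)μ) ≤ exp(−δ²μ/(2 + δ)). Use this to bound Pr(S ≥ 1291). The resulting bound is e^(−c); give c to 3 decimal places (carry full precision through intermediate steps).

Write 1291 = (1 + δ)μ, so δ = 1291/1144.848 − 1 = 0.1276606…
Then the exponent is δ²μ/(2 + δ) = (1291 − μ)² / (μ·(2 + δ)) = 8.769187.

8.769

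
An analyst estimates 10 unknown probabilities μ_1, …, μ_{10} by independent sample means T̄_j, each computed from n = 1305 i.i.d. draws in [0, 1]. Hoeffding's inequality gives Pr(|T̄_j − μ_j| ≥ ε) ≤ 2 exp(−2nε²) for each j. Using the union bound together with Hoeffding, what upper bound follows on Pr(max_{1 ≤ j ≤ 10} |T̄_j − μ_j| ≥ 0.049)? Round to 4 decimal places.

Per-experiment Hoeffding bound: 2·exp(−2·1305·0.049²) = 2·exp(−6.26661) = 0.0037973.
Union bound over 10 events: 10·0.0037973 = 0.03797.

0.0380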